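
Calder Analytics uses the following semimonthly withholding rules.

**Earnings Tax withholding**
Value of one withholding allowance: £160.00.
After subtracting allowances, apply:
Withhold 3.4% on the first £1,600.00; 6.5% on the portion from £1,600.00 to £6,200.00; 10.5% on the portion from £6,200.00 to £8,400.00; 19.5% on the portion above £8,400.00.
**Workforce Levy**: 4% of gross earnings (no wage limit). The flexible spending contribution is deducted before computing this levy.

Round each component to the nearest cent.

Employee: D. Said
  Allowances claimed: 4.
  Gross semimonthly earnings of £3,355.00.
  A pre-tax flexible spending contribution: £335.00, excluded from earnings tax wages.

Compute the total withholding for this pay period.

Earnings Tax: taxable = £3,355.00 − £335.00 − 4×£160.00 = £2,380.00
  £54.40 + 6.5% × (£2,380.00 − £1,600.00) = £54.40 + 6.5% × £780.00 = £105.10
Workforce Levy: 4% × £3,020.00 = £120.80
Total: £105.10 + £120.80 = £225.90

£225.90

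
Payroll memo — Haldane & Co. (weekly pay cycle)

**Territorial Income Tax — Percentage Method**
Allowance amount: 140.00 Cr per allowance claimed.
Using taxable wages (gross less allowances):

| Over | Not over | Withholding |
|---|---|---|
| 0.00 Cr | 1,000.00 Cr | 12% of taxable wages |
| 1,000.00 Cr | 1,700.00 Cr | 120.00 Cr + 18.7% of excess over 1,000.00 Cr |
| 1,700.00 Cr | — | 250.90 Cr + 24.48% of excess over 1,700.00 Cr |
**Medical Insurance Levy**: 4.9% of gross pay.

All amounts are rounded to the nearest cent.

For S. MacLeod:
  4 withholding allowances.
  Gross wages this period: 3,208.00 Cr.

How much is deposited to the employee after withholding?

2,567.84 Cr

Territorial Income Tax: taxable = 3,208.00 Cr − 4×140.00 Cr = 2,648.00 Cr
  250.90 Cr + 24.48% × (2,648.00 Cr − 1,700.00 Cr) = 250.90 Cr + 24.48% × 948.00 Cr = 482.97 Cr
Medical Insurance Levy: 4.9% × 3,208.00 Cr = 157.19 Cr
Total withheld: 482.97 Cr + 157.19 Cr = 640.16 Cr
Net pay: 3,208.00 Cr − 640.16 Cr = 2,567.84 Cr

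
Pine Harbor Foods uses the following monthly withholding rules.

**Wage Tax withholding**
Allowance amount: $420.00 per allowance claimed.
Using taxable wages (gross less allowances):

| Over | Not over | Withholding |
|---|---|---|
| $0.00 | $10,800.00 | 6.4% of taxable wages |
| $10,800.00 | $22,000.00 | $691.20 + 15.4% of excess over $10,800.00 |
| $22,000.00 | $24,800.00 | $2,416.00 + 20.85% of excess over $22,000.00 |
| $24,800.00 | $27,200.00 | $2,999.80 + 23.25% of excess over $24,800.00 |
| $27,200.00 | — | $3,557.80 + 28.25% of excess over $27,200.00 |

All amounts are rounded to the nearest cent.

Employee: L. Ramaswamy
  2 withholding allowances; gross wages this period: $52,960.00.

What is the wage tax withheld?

Wage Tax: taxable = $52,960.00 − 2×$420.00 = $52,120.00
  $3,557.80 + 28.25% × ($52,120.00 − $27,200.00) = $3,557.80 + 28.25% × $24,920.00 = $10,597.70

$10,597.70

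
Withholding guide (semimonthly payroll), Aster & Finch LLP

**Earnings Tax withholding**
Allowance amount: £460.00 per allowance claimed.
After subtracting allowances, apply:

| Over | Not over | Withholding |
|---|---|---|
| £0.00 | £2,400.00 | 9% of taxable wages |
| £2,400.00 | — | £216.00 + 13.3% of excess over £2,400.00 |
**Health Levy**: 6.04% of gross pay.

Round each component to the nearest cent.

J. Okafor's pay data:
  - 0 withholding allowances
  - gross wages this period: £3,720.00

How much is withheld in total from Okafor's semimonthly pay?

Earnings Tax: taxable = £3,720.00
  £216.00 + 13.3% × (£3,720.00 − £2,400.00) = £216.00 + 13.3% × £1,320.00 = £391.56
Health Levy: 6.04% × £3,720.00 = £224.69
Total: £391.56 + £224.69 = £616.25

£616.25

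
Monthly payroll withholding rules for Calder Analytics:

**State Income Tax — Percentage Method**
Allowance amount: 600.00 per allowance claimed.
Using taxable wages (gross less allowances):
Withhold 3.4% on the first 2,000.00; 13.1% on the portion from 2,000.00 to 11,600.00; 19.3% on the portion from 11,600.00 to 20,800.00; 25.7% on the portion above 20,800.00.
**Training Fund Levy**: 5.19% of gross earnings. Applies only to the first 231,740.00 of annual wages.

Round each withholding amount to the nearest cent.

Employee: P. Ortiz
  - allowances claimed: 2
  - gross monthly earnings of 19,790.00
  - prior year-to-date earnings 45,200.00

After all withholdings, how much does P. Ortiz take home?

State Income Tax: taxable = 19,790.00 − 2×600.00 = 18,590.00
  1,325.60 + 19.3% × (18,590.00 − 11,600.00) = 1,325.60 + 19.3% × 6,990.00 = 2,674.67
Training Fund Levy: 5.19% × 19,790.00 = 1,027.10
Total withheld: 2,674.67 + 1,027.10 = 3,701.77
Net pay: 19,790.00 − 3,701.77 = 16,088.23

16,088.23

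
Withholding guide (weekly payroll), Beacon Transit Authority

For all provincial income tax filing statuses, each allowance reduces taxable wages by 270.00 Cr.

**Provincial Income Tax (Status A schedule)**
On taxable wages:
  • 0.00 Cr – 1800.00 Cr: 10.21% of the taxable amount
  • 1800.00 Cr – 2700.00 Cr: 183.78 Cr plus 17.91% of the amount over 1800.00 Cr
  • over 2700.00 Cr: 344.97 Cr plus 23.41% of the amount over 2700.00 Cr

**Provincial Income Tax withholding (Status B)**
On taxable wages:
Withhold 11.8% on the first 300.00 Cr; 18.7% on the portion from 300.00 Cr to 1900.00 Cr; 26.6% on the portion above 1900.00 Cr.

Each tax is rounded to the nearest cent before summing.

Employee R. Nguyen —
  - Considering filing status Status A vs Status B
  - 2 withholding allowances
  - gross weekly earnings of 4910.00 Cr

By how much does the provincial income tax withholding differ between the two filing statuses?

255.70 Cr

Provincial Income Tax (Status A): taxable = 4910.00 Cr − 2×270.00 Cr = 4370.00 Cr
  344.97 Cr + 23.41% × (4370.00 Cr − 2700.00 Cr) = 344.97 Cr + 23.41% × 1670.00 Cr = 735.92 Cr
Provincial Income Tax (Status B): taxable = 4910.00 Cr − 2×270.00 Cr = 4370.00 Cr
  334.60 Cr + 26.6% × (4370.00 Cr − 1900.00 Cr) = 334.60 Cr + 26.6% × 2470.00 Cr = 991.62 Cr
Difference: |735.92 Cr − 991.62 Cr| = 255.70 Cr (higher under Status B)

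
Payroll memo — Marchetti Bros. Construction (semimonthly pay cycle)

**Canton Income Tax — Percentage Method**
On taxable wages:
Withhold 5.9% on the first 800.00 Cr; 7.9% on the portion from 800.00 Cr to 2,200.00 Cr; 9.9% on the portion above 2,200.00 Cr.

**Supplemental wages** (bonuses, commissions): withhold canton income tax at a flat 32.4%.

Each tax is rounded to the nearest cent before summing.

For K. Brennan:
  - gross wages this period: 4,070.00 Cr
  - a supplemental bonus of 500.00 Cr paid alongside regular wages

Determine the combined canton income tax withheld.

504.93 Cr

Canton Income Tax: taxable = 4,070.00 Cr
  157.80 Cr + 9.9% × (4,070.00 Cr − 2,200.00 Cr) = 157.80 Cr + 9.9% × 1,870.00 Cr = 342.93 Cr
Supplemental (32.4% flat on bonus): 32.4% × 500.00 Cr = 162.00 Cr
Total canton income tax: 342.93 Cr + 162.00 Cr = 504.93 Cr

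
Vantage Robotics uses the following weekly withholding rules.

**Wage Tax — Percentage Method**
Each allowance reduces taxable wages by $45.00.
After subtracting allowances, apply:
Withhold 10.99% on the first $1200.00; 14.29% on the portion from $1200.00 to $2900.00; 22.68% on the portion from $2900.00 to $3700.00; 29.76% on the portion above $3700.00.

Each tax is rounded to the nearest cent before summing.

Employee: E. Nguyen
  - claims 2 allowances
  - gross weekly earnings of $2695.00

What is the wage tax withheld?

$332.65

Wage Tax: taxable = $2695.00 − 2×$45.00 = $2605.00
  $131.88 + 14.29% × ($2605.00 − $1200.00) = $131.88 + 14.29% × $1405.00 = $332.65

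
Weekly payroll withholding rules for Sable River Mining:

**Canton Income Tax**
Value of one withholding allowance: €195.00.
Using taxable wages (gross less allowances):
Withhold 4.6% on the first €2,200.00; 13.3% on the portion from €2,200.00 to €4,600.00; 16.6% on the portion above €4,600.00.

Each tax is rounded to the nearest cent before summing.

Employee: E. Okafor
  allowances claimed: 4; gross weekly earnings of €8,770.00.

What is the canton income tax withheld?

Canton Income Tax: taxable = €8,770.00 − 4×€195.00 = €7,990.00
  €420.40 + 16.6% × (€7,990.00 − €4,600.00) = €420.40 + 16.6% × €3,390.00 = €983.14

€983.14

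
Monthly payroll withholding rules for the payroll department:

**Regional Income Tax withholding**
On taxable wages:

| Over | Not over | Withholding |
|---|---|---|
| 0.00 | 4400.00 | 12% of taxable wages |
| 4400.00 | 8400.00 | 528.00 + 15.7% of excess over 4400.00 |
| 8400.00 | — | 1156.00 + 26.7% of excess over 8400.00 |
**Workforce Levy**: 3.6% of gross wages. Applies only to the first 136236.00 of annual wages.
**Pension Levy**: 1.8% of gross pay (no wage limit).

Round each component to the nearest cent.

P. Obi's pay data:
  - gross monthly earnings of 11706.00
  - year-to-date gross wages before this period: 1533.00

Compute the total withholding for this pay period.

Regional Income Tax: taxable = 11706.00
  1156.00 + 26.7% × (11706.00 − 8400.00) = 1156.00 + 26.7% × 3306.00 = 2038.70
Workforce Levy: 3.6% × 11706.00 = 421.42
Pension Levy: 1.8% × 11706.00 = 210.71
Total: 2038.70 + 421.42 + 210.71 = 2670.83

2670.83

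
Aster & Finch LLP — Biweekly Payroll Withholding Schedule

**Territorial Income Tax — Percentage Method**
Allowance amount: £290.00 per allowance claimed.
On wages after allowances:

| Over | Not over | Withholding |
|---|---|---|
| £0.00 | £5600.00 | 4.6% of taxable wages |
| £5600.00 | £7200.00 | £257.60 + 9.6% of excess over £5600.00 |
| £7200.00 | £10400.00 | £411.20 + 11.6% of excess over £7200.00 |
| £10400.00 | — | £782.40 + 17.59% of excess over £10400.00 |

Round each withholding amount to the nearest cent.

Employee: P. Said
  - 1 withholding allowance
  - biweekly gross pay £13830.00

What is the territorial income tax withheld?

Territorial Income Tax: taxable = £13830.00 − 1×£290.00 = £13540.00
  £782.40 + 17.59% × (£13540.00 − £10400.00) = £782.40 + 17.59% × £3140.00 = £1334.73

£1334.73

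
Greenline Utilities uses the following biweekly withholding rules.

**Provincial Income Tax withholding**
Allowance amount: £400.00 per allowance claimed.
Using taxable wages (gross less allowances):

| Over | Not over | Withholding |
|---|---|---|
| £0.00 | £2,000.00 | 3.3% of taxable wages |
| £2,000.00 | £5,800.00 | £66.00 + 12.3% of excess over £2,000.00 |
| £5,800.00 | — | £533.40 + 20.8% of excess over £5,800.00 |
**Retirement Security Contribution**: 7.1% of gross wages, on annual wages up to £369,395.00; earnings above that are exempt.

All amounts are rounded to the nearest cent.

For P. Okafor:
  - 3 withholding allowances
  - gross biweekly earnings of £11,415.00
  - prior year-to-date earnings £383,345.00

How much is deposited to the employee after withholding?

£9,963.28

Provincial Income Tax: taxable = £11,415.00 − 3×£400.00 = £10,215.00
  £533.40 + 20.8% × (£10,215.00 − £5,800.00) = £533.40 + 20.8% × £4,415.00 = £1,451.72
Retirement Security Contribution: YTD £383,345.00 ≥ cap £369,395.00 → £0.00
Total withheld: £1,451.72 + £0.00 = £1,451.72
Net pay: £11,415.00 − £1,451.72 = £9,963.28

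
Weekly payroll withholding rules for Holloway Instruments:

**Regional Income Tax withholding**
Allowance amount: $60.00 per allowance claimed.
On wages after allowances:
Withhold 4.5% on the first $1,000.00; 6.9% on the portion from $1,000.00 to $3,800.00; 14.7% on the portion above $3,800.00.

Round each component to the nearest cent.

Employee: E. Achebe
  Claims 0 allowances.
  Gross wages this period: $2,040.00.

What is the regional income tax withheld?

$116.76

Regional Income Tax: taxable = $2,040.00
  $45.00 + 6.9% × ($2,040.00 − $1,000.00) = $45.00 + 6.9% × $1,040.00 = $116.76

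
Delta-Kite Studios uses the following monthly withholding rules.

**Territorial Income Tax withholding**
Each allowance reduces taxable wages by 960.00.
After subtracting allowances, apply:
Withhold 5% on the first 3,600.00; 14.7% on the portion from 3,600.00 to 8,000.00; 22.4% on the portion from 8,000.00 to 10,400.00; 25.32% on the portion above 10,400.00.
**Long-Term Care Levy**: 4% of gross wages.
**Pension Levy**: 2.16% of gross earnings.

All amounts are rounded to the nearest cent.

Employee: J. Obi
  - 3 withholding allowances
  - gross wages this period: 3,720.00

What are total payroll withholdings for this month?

Territorial Income Tax: taxable = 3,720.00 − 3×960.00 = 840.00
  5% × 840.00 = 42.00
Long-Term Care Levy: 4% × 3,720.00 = 148.80
Pension Levy: 2.16% × 3,720.00 = 80.35
Total: 42.00 + 148.80 + 80.35 = 271.15

271.15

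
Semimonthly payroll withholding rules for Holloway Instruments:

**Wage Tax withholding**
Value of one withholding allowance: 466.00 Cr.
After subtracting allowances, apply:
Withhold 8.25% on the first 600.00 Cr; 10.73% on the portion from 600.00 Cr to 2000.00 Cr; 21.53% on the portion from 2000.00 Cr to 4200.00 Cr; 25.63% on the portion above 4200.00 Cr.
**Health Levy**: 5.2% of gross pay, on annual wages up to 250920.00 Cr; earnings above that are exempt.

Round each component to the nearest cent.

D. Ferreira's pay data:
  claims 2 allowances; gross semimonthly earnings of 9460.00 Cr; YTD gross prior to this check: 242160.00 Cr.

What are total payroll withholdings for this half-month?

2238.17 Cr

Wage Tax: taxable = 9460.00 Cr − 2×466.00 Cr = 8528.00 Cr
  673.38 Cr + 25.63% × (8528.00 Cr − 4200.00 Cr) = 673.38 Cr + 25.63% × 4328.00 Cr = 1782.65 Cr
Health Levy: cap 250920.00 Cr − YTD 242160.00 Cr = 8760.00 Cr subject; 5.2% × 8760.00 Cr = 455.52 Cr
Total: 1782.65 Cr + 455.52 Cr = 2238.17 Cr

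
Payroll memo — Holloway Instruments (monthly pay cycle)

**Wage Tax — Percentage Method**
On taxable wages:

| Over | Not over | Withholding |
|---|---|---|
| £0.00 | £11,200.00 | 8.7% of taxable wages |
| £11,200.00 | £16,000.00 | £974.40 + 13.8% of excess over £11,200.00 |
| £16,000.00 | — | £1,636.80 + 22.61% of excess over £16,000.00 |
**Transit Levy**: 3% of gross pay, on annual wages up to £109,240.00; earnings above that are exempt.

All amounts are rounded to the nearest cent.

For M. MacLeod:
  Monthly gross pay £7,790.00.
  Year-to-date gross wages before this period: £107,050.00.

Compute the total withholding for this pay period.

Wage Tax: taxable = £7,790.00
  8.7% × £7,790.00 = £677.73
Transit Levy: cap £109,240.00 − YTD £107,050.00 = £2,190.00 subject; 3% × £2,190.00 = £65.70
Total: £677.73 + £65.70 = £743.43

£743.43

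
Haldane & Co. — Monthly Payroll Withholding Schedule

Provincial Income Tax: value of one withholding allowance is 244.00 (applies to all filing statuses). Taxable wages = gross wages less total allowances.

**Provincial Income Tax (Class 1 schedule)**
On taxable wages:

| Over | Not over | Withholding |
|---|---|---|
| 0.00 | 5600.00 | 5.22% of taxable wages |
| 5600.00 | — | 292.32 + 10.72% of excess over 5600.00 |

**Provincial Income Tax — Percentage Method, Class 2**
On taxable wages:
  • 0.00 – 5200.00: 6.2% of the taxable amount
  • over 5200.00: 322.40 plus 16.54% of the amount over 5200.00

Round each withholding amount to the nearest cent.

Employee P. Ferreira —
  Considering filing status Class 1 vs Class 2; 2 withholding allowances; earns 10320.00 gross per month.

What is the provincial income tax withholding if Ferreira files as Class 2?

1088.53

Provincial Income Tax (Class 2): taxable = 10320.00 − 2×244.00 = 9832.00
  322.40 + 16.54% × (9832.00 − 5200.00) = 322.40 + 16.54% × 4632.00 = 1088.53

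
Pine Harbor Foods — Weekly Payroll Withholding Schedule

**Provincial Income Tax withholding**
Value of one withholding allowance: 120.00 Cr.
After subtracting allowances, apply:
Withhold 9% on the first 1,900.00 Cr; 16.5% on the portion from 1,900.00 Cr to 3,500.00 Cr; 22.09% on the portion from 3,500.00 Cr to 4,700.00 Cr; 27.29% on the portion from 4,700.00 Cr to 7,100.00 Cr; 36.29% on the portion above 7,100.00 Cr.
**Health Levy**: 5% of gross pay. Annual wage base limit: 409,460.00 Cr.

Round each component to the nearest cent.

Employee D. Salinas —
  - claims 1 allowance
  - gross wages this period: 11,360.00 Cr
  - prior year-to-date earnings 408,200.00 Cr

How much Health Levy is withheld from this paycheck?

Health Levy: cap 409,460.00 Cr − YTD 408,200.00 Cr = 1,260.00 Cr subject; 5% × 1,260.00 Cr = 63.00 Cr

63.00 Cr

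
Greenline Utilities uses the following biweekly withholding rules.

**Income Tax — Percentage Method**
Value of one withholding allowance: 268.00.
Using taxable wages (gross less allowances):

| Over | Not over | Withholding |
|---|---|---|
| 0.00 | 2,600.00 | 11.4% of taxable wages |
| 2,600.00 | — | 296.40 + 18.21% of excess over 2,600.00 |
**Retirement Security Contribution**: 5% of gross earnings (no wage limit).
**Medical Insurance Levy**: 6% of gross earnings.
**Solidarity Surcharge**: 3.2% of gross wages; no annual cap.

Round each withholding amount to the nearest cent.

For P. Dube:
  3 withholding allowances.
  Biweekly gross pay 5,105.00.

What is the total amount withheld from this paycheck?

1,331.06

Income Tax: taxable = 5,105.00 − 3×268.00 = 4,301.00
  296.40 + 18.21% × (4,301.00 − 2,600.00) = 296.40 + 18.21% × 1,701.00 = 606.15
Retirement Security Contribution: 5% × 5,105.00 = 255.25
Medical Insurance Levy: 6% × 5,105.00 = 306.30
Solidarity Surcharge: 3.2% × 5,105.00 = 163.36
Total: 606.15 + 255.25 + 306.30 + 163.36 = 1,331.06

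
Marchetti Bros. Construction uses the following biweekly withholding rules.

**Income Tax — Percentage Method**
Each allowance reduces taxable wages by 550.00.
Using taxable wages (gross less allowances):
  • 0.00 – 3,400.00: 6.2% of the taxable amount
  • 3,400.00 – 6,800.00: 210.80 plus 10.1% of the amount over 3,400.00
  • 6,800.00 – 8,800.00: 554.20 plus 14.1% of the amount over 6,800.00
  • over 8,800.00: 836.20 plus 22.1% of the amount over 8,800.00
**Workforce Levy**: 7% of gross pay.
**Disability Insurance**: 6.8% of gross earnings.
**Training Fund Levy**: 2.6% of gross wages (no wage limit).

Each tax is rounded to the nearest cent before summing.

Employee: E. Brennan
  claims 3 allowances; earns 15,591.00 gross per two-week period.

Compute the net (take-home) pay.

11,061.71

Income Tax: taxable = 15,591.00 − 3×550.00 = 13,941.00
  836.20 + 22.1% × (13,941.00 − 8,800.00) = 836.20 + 22.1% × 5,141.00 = 1,972.36
Workforce Levy: 7% × 15,591.00 = 1,091.37
Disability Insurance: 6.8% × 15,591.00 = 1,060.19
Training Fund Levy: 2.6% × 15,591.00 = 405.37
Total withheld: 1,972.36 + 1,091.37 + 1,060.19 + 405.37 = 4,529.29
Net pay: 15,591.00 − 4,529.29 = 11,061.71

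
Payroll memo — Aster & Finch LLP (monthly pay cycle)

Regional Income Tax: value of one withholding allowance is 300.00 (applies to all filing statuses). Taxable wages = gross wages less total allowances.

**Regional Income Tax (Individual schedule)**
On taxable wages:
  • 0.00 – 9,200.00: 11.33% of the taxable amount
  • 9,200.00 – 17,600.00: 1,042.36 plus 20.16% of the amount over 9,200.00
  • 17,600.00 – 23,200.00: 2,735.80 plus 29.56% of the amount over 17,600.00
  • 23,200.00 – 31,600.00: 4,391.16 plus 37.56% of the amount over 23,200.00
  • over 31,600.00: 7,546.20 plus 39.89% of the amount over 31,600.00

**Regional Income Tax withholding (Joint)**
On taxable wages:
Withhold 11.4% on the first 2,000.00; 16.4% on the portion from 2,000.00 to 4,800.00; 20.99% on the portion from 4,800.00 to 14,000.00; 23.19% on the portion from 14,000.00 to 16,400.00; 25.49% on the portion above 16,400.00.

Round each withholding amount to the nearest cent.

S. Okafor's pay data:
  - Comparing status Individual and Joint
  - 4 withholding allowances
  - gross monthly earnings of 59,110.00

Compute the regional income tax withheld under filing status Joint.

13,755.74

Regional Income Tax (Joint): taxable = 59,110.00 − 4×300.00 = 57,910.00
  3,174.84 + 25.49% × (57,910.00 − 16,400.00) = 3,174.84 + 25.49% × 41,510.00 = 13,755.74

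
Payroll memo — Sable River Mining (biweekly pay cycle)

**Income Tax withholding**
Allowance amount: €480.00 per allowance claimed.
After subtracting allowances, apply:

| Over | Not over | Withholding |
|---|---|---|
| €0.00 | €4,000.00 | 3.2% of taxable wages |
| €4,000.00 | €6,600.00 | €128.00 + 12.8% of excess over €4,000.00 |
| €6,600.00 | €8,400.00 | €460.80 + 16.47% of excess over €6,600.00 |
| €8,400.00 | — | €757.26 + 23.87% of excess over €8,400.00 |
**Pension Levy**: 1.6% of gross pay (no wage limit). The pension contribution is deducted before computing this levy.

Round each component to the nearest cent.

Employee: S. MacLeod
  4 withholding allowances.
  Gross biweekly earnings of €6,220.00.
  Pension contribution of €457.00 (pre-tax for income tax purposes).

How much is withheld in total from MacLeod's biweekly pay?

€215.19

Income Tax: taxable = €6,220.00 − €457.00 − 4×€480.00 = €3,843.00
  3.2% × €3,843.00 = €122.98
Pension Levy: 1.6% × €5,763.00 = €92.21
Total: €122.98 + €92.21 = €215.19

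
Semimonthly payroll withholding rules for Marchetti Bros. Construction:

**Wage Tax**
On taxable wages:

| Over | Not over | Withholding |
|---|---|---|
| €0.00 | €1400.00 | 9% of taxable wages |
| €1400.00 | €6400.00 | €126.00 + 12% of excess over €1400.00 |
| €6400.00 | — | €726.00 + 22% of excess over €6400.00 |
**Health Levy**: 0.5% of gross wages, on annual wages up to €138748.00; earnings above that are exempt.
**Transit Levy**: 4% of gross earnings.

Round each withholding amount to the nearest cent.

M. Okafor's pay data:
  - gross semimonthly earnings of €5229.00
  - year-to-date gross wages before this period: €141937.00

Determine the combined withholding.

Wage Tax: taxable = €5229.00
  €126.00 + 12% × (€5229.00 − €1400.00) = €126.00 + 12% × €3829.00 = €585.48
Health Levy: YTD €141937.00 ≥ cap €138748.00 → €0.00
Transit Levy: 4% × €5229.00 = €209.16
Total: €585.48 + €0.00 + €209.16 = €794.64

€794.64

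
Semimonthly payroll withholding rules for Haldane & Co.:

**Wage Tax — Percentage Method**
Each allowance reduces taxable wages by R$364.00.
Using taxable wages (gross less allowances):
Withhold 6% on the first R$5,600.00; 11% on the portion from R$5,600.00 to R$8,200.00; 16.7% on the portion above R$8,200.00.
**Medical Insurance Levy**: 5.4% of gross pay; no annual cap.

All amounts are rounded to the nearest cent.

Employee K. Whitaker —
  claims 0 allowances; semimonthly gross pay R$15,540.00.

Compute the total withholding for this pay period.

Wage Tax: taxable = R$15,540.00
  R$622.00 + 16.7% × (R$15,540.00 − R$8,200.00) = R$622.00 + 16.7% × R$7,340.00 = R$1,847.78
Medical Insurance Levy: 5.4% × R$15,540.00 = R$839.16
Total: R$1,847.78 + R$839.16 = R$2,686.94

R$2,686.94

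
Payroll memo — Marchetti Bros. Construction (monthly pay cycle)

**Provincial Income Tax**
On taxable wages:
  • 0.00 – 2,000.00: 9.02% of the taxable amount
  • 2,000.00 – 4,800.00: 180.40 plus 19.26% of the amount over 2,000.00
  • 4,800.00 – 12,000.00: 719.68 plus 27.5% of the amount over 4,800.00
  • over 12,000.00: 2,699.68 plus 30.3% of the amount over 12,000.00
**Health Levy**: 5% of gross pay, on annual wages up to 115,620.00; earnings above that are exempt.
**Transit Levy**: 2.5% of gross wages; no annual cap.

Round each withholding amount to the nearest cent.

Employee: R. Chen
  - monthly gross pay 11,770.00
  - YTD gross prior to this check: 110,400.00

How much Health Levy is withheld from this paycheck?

261.00

Health Levy: cap 115,620.00 − YTD 110,400.00 = 5,220.00 subject; 5% × 5,220.00 = 261.00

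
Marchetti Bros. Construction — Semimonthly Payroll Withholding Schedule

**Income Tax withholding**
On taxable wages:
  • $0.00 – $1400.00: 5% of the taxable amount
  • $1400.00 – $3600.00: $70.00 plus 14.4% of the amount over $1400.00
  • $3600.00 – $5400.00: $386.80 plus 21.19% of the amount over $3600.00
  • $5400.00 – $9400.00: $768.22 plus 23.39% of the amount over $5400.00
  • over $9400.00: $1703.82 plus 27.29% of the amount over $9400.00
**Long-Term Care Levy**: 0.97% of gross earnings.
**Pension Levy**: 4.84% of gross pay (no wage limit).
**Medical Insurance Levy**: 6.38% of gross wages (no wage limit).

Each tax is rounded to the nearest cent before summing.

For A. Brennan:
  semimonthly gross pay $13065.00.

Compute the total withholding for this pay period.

Income Tax: taxable = $13065.00
  $1703.82 + 27.29% × ($13065.00 − $9400.00) = $1703.82 + 27.29% × $3665.00 = $2704.00
Long-Term Care Levy: 0.97% × $13065.00 = $126.73
Pension Levy: 4.84% × $13065.00 = $632.35
Medical Insurance Levy: 6.38% × $13065.00 = $833.55
Total: $2704.00 + $126.73 + $632.35 + $833.55 = $4296.63

$4296.63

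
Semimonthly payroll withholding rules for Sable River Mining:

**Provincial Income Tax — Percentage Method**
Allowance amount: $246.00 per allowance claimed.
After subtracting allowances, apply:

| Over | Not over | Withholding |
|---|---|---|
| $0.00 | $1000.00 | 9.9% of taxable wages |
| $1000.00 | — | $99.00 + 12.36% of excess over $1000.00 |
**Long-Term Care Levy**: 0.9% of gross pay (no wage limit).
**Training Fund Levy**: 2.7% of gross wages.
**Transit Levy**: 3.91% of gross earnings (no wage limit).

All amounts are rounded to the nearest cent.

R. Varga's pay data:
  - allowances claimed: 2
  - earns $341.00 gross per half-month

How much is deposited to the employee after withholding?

$315.39

Provincial Income Tax: taxable = $341.00 − 2×$246.00 = $-151.00
  Taxable ≤ 0 → $0.00
Long-Term Care Levy: 0.9% × $341.00 = $3.07
Training Fund Levy: 2.7% × $341.00 = $9.21
Transit Levy: 3.91% × $341.00 = $13.33
Total withheld: $0.00 + $3.07 + $9.21 + $13.33 = $25.61
Net pay: $341.00 − $25.61 = $315.39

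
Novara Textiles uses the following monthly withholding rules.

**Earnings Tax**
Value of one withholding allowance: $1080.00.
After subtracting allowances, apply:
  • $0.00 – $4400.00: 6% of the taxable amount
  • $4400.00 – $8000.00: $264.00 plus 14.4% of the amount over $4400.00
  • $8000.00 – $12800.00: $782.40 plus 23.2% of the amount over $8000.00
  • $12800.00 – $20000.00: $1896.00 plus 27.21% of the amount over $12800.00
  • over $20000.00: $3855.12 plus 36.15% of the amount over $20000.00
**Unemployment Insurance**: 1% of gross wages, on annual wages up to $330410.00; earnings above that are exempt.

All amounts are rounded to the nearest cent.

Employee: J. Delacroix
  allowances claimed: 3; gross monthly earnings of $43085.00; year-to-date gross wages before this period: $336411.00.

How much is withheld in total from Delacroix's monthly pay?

$11029.09

Earnings Tax: taxable = $43085.00 − 3×$1080.00 = $39845.00
  $3855.12 + 36.15% × ($39845.00 − $20000.00) = $3855.12 + 36.15% × $19845.00 = $11029.09
Unemployment Insurance: YTD $336411.00 ≥ cap $330410.00 → $0.00
Total: $11029.09 + $0.00 = $11029.09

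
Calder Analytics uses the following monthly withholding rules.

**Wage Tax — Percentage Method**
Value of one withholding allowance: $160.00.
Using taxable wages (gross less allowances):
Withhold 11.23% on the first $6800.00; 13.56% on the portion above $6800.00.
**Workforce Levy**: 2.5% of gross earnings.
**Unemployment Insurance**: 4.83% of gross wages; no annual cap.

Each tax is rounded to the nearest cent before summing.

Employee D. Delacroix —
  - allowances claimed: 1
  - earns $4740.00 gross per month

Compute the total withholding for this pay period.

$861.77

Wage Tax: taxable = $4740.00 − 1×$160.00 = $4580.00
  11.23% × $4580.00 = $514.33
Workforce Levy: 2.5% × $4740.00 = $118.50
Unemployment Insurance: 4.83% × $4740.00 = $228.94
Total: $514.33 + $118.50 + $228.94 = $861.77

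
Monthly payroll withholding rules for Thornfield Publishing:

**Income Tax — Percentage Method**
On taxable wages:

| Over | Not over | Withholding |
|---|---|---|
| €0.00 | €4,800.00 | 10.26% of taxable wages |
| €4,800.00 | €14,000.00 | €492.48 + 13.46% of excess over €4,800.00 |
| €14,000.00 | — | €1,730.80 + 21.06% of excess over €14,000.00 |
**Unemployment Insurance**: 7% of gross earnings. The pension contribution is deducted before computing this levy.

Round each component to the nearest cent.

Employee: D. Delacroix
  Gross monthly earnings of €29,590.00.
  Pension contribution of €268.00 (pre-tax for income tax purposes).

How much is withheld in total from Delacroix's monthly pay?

€7,010.15

Income Tax: taxable = €29,590.00 − €268.00 = €29,322.00
  €1,730.80 + 21.06% × (€29,322.00 − €14,000.00) = €1,730.80 + 21.06% × €15,322.00 = €4,957.61
Unemployment Insurance: 7% × €29,322.00 = €2,052.54
Total: €4,957.61 + €2,052.54 = €7,010.15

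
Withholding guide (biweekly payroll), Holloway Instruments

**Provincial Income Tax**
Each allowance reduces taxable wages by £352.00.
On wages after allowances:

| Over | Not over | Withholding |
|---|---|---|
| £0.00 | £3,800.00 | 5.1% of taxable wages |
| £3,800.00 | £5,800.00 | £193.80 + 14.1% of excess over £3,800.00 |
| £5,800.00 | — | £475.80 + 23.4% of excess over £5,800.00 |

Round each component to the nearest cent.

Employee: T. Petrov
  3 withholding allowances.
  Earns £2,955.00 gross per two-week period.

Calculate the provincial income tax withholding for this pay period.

£96.85

Provincial Income Tax: taxable = £2,955.00 − 3×£352.00 = £1,899.00
  5.1% × £1,899.00 = £96.85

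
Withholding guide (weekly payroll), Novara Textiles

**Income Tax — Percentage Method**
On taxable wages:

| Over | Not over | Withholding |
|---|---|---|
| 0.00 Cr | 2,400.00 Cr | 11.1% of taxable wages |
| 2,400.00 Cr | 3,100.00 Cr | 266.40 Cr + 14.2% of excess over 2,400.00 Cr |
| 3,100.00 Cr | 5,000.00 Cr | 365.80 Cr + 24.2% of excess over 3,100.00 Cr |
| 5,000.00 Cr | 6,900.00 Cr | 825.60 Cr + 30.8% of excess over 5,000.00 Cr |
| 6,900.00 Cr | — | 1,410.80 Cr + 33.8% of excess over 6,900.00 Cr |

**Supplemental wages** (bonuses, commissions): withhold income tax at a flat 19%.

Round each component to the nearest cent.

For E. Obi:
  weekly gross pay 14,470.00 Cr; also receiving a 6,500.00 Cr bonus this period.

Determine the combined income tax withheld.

5,204.46 Cr

Income Tax: taxable = 14,470.00 Cr
  1,410.80 Cr + 33.8% × (14,470.00 Cr − 6,900.00 Cr) = 1,410.80 Cr + 33.8% × 7,570.00 Cr = 3,969.46 Cr
Supplemental (19% flat on bonus): 19% × 6,500.00 Cr = 1,235.00 Cr
Total income tax: 3,969.46 Cr + 1,235.00 Cr = 5,204.46 Cr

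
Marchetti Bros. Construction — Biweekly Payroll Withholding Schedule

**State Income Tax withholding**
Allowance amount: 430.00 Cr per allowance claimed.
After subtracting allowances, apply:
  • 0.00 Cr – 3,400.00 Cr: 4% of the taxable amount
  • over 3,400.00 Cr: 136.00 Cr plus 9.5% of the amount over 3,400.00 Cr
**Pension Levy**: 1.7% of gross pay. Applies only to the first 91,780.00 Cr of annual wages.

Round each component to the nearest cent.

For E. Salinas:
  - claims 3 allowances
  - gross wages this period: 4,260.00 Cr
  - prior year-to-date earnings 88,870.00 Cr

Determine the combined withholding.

168.27 Cr

State Income Tax: taxable = 4,260.00 Cr − 3×430.00 Cr = 2,970.00 Cr
  4% × 2,970.00 Cr = 118.80 Cr
Pension Levy: cap 91,780.00 Cr − YTD 88,870.00 Cr = 2,910.00 Cr subject; 1.7% × 2,910.00 Cr = 49.47 Cr
Total: 118.80 Cr + 49.47 Cr = 168.27 Cr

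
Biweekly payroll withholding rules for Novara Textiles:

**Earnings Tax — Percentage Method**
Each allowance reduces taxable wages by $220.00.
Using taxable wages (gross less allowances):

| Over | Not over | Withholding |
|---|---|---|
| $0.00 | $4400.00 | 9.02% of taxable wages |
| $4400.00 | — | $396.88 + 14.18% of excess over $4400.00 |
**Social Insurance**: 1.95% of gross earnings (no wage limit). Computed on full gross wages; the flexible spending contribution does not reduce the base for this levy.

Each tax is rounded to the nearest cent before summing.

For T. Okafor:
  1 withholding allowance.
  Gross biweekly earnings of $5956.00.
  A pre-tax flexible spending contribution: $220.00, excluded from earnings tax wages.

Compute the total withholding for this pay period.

Earnings Tax: taxable = $5956.00 − $220.00 − 1×$220.00 = $5516.00
  $396.88 + 14.18% × ($5516.00 − $4400.00) = $396.88 + 14.18% × $1116.00 = $555.13
Social Insurance: 1.95% × $5956.00 = $116.14
Total: $555.13 + $116.14 = $671.27

$671.27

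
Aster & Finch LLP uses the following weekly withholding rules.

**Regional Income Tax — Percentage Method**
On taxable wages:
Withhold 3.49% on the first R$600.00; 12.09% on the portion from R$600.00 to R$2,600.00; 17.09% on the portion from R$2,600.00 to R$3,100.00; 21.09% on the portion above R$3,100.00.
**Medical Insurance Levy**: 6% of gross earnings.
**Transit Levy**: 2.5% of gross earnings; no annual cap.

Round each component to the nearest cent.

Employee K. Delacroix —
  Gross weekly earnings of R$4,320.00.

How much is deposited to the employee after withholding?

R$3,347.31

Regional Income Tax: taxable = R$4,320.00
  R$348.19 + 21.09% × (R$4,320.00 − R$3,100.00) = R$348.19 + 21.09% × R$1,220.00 = R$605.49
Medical Insurance Levy: 6% × R$4,320.00 = R$259.20
Transit Levy: 2.5% × R$4,320.00 = R$108.00
Total withheld: R$605.49 + R$259.20 + R$108.00 = R$972.69
Net pay: R$4,320.00 − R$972.69 = R$3,347.31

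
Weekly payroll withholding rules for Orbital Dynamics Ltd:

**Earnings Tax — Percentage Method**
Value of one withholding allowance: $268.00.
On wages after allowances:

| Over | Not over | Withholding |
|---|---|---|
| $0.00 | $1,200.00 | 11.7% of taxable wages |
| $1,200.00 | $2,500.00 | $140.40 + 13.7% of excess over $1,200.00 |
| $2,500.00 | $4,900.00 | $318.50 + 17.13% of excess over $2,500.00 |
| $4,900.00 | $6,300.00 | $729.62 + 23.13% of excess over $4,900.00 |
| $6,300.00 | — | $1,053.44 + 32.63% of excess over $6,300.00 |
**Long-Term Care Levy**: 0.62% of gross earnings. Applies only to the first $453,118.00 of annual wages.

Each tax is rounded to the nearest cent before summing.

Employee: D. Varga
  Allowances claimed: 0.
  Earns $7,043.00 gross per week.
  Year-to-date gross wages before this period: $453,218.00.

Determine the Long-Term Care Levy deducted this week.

$0.00

Long-Term Care Levy: YTD $453,218.00 ≥ cap $453,118.00 → $0.00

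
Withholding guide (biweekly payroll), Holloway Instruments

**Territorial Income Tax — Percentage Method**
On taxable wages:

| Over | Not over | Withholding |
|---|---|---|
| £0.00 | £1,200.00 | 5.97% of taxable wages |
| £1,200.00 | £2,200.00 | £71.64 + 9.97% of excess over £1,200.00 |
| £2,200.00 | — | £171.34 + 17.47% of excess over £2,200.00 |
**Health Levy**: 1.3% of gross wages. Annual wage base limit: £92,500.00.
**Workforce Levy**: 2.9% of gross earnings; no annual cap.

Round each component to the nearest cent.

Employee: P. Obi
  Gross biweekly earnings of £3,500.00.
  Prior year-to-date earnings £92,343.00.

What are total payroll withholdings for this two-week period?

Territorial Income Tax: taxable = £3,500.00
  £171.34 + 17.47% × (£3,500.00 − £2,200.00) = £171.34 + 17.47% × £1,300.00 = £398.45
Health Levy: cap £92,500.00 − YTD £92,343.00 = £157.00 subject; 1.3% × £157.00 = £2.04
Workforce Levy: 2.9% × £3,500.00 = £101.50
Total: £398.45 + £2.04 + £101.50 = £501.99

£501.99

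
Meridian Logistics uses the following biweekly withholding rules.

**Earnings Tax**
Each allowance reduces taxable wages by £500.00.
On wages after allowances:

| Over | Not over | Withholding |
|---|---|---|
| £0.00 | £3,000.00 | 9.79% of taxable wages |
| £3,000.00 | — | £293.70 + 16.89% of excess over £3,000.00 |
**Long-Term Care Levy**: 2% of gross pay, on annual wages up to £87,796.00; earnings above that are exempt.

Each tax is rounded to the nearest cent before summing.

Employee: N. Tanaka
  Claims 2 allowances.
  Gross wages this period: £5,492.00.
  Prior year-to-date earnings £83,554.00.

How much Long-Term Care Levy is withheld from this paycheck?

Long-Term Care Levy: cap £87,796.00 − YTD £83,554.00 = £4,242.00 subject; 2% × £4,242.00 = £84.84

£84.84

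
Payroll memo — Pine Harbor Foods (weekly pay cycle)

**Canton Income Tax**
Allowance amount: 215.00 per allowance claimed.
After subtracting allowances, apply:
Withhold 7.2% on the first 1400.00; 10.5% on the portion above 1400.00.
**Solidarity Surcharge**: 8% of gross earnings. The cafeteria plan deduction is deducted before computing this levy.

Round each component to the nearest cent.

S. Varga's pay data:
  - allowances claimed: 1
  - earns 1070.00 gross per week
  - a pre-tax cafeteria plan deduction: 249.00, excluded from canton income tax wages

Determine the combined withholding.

Canton Income Tax: taxable = 1070.00 − 249.00 − 1×215.00 = 606.00
  7.2% × 606.00 = 43.63
Solidarity Surcharge: 8% × 821.00 = 65.68
Total: 43.63 + 65.68 = 109.31

109.31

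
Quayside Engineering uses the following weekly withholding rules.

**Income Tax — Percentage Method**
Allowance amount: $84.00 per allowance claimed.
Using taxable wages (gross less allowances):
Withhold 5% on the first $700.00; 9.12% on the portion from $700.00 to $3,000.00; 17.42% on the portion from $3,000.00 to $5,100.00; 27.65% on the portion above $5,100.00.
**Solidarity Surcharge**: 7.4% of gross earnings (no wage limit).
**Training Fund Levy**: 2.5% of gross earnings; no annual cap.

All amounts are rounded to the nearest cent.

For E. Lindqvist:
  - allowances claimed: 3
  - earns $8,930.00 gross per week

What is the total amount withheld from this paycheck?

$2,483.97

Income Tax: taxable = $8,930.00 − 3×$84.00 = $8,678.00
  $610.58 + 27.65% × ($8,678.00 − $5,100.00) = $610.58 + 27.65% × $3,578.00 = $1,599.90
Solidarity Surcharge: 7.4% × $8,930.00 = $660.82
Training Fund Levy: 2.5% × $8,930.00 = $223.25
Total: $1,599.90 + $660.82 + $223.25 = $2,483.97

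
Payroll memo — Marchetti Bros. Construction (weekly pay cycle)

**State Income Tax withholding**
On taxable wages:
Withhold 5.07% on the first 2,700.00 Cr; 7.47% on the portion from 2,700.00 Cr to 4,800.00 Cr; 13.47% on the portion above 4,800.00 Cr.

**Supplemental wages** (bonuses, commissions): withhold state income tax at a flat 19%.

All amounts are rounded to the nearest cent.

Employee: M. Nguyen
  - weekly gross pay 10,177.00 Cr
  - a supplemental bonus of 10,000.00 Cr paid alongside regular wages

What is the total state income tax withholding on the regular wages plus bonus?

2,918.04 Cr

State Income Tax: taxable = 10,177.00 Cr
  293.76 Cr + 13.47% × (10,177.00 Cr − 4,800.00 Cr) = 293.76 Cr + 13.47% × 5,377.00 Cr = 1,018.04 Cr
Supplemental (19% flat on bonus): 19% × 10,000.00 Cr = 1,900.00 Cr
Total state income tax: 1,018.04 Cr + 1,900.00 Cr = 2,918.04 Cr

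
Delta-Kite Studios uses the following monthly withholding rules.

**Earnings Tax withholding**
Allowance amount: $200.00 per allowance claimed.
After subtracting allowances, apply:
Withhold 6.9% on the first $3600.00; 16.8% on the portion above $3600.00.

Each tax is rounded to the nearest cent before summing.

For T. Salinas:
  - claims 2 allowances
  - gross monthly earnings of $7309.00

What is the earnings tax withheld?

$804.31

Earnings Tax: taxable = $7309.00 − 2×$200.00 = $6909.00
  $248.40 + 16.8% × ($6909.00 − $3600.00) = $248.40 + 16.8% × $3309.00 = $804.31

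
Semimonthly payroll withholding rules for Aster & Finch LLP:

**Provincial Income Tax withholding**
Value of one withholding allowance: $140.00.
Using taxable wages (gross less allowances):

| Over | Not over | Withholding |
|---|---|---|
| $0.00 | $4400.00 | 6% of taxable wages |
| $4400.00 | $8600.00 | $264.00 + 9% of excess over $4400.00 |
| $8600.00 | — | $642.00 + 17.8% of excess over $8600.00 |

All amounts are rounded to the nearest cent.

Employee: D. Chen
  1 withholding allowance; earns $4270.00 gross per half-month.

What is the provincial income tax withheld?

Provincial Income Tax: taxable = $4270.00 − 1×$140.00 = $4130.00
  6% × $4130.00 = $247.80

$247.80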